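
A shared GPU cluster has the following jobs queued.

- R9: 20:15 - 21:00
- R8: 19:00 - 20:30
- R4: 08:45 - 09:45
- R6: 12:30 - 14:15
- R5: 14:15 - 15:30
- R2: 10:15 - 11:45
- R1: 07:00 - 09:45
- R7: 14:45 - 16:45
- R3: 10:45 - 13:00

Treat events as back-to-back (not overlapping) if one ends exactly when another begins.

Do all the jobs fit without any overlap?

Sorted by start: R1, R4, R2, R3, R6, R5, R7, R8, R9.
R4 starts before R1 ends → R1 and R4 overlap.
That's a conflict, so the schedule is not conflict-free.

No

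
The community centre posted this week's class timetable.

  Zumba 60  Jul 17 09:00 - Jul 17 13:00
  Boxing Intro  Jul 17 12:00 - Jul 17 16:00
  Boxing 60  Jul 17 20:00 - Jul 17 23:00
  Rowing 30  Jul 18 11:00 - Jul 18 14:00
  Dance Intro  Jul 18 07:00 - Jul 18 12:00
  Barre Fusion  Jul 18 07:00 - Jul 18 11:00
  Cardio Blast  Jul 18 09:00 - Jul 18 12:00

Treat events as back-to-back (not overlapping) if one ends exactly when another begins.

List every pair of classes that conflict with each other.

Sorted by start: Zumba 60, Boxing Intro, Boxing 60, Dance Intro, Barre Fusion, Cardio Blast, Rowing 30.
Boxing Intro starts before Zumba 60 ends → Zumba 60 and Boxing Intro overlap.
Boxing 60 starts after Zumba 60 ends, so Zumba 60 has no further overlaps.
Boxing 60 starts after Boxing Intro ends, so Boxing Intro has no further overlaps.
Dance Intro starts after Boxing 60 ends, so Boxing 60 has no further overlaps.
Barre Fusion starts before Dance Intro ends → Dance Intro and Barre Fusion overlap.
Cardio Blast starts before Dance Intro ends → Dance Intro and Cardio Blast overlap.
Rowing 30 starts before Dance Intro ends → Dance Intro and Rowing 30 overlap.
Cardio Blast starts before Barre Fusion ends → Barre Fusion and Cardio Blast overlap.
Rowing 30 starts exactly when Barre Fusion ends (back-to-back, no overlap).
Rowing 30 starts before Cardio Blast ends → Cardio Blast and Rowing 30 overlap.

Barre Fusion & Cardio Blast, Barre Fusion & Dance Intro, Boxing Intro & Zumba 60, Cardio Blast & Dance Intro, Cardio Blast & Rowing 30, Dance Intro & Rowing 30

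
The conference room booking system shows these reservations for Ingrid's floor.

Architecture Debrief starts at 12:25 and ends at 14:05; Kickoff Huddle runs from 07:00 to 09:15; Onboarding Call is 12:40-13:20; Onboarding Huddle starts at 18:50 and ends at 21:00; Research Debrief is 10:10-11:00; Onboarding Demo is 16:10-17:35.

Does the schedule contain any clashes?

Two intervals overlap when each starts before the other ends.
Sorted by start: Kickoff Huddle, Research Debrief, Architecture Debrief, Onboarding Call, Onboarding Demo, Onboarding Huddle.
Research Debrief starts after Kickoff Huddle ends — done with Kickoff Huddle.
Architecture Debrief starts after Research Debrief ends — done with Research Debrief.
Onboarding Call starts before Architecture Debrief ends → Architecture Debrief and Onboarding Call overlap.
That's a conflict, so the schedule is not conflict-free.

Yes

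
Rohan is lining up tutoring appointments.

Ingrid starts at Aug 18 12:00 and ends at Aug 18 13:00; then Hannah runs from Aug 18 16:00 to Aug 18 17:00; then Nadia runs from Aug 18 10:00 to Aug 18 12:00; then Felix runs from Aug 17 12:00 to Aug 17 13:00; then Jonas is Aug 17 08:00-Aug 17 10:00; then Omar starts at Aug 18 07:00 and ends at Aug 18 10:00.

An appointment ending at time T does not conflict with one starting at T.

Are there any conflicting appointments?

Sorted by start: Jonas, Felix, Omar, Nadia, Ingrid, Hannah.
Felix starts after Jonas ends, so nothing later overlaps Jonas either.
Omar starts after Felix ends, so nothing later overlaps Felix either.
Nadia starts exactly when Omar ends (back-to-back, no overlap), so nothing later overlaps Omar either.
Ingrid starts exactly when Nadia ends (back-to-back, no overlap), so nothing later overlaps Nadia either.
Hannah starts after Ingrid ends.
Every pair is clear; the schedule has no overlaps.

No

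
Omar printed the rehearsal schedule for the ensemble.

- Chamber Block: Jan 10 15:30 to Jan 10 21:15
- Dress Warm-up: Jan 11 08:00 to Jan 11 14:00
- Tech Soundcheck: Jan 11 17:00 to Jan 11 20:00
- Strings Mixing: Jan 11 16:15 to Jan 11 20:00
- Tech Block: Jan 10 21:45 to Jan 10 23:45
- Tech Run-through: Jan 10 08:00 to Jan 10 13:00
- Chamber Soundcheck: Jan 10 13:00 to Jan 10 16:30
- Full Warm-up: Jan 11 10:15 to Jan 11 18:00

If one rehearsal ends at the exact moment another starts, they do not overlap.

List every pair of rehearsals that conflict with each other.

Chamber Block & Chamber Soundcheck, Dress Warm-up & Full Warm-up, Full Warm-up & Strings Mixing, Full Warm-up & Tech Soundcheck, Strings Mixing & Tech Soundcheck

Check each pair: they overlap iff neither finishes before the other starts.
Sorted by start: Tech Run-through, Chamber Soundcheck, Chamber Block, Tech Block, Dress Warm-up, Full Warm-up, Strings Mixing, Tech Soundcheck.
Chamber Soundcheck starts exactly when Tech Run-through ends (back-to-back, no overlap), so nothing later overlaps Tech Run-through either.
Chamber Block starts before Chamber Soundcheck ends → Chamber Soundcheck and Chamber Block overlap.
Tech Block starts after Chamber Soundcheck ends, so nothing later overlaps Chamber Soundcheck either.
Tech Block starts after Chamber Block ends, so nothing later overlaps Chamber Block either.
Dress Warm-up starts after Tech Block ends, so nothing later overlaps Tech Block either.
Full Warm-up starts before Dress Warm-up ends → Dress Warm-up and Full Warm-up overlap.
Strings Mixing starts after Dress Warm-up ends, so nothing later overlaps Dress Warm-up either.
Strings Mixing starts before Full Warm-up ends → Full Warm-up and Strings Mixing overlap.
Tech Soundcheck starts before Full Warm-up ends → Full Warm-up and Tech Soundcheck overlap.
Tech Soundcheck starts before Strings Mixing ends → Strings Mixing and Tech Soundcheck overlap.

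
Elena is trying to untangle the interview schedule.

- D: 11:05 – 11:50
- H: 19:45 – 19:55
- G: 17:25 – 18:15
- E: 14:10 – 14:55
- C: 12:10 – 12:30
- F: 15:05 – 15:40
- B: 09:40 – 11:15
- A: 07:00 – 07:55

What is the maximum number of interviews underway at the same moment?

Sweep the timeline, counting +1 at each start and −1 at each end (ends before starts at a tie):
07:00 start A → 1
07:55 end A → 0
09:40 start B → 1
11:05 start D → 2
11:15 end B → 1
11:50 end D → 0
12:10 start C → 1
12:30 end C → 0
14:10 start E → 1
14:55 end E → 0
15:05 start F → 1
15:40 end F → 0
17:25 start G → 1
18:15 end G → 0
19:45 start H → 1
19:55 end H → 0
Peak is 2, at 11:05 (B, D).

2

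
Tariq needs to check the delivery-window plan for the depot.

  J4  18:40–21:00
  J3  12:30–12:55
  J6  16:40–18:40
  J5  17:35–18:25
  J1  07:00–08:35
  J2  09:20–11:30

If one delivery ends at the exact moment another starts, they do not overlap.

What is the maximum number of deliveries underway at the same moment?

Sort all start/end points and keep a running count:
07:00 start J1 → 1
08:35 end J1 → 0
09:20 start J2 → 1
11:30 end J2 → 0
12:30 start J3 → 1
12:55 end J3 → 0
16:40 start J6 → 1
17:35 start J5 → 2
18:25 end J5 → 1
18:40 end J6 → 0
18:40 start J4 → 1
21:00 end J4 → 0
Peak is 2, at 17:35 (J5, J6).

2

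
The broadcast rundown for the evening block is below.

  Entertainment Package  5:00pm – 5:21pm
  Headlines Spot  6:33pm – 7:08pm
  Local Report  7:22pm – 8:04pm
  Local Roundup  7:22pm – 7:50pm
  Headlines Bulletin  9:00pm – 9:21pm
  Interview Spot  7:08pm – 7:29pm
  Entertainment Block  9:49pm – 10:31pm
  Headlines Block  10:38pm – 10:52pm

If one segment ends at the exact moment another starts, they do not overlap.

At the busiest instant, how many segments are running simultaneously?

Sweep the timeline, counting +1 at each start and −1 at each end (ends before starts at a tie):
5:00pm start Entertainment Package → 1
5:21pm end Entertainment Package → 0
6:33pm start Headlines Spot → 1
7:08pm end Headlines Spot → 0
7:08pm start Interview Spot → 1
7:22pm start Local Report → 2
7:22pm start Local Roundup → 3
7:29pm end Interview Spot → 2
7:50pm end Local Roundup → 1
8:04pm end Local Report → 0
9:00pm start Headlines Bulletin → 1
9:21pm end Headlines Bulletin → 0
9:49pm start Entertainment Block → 1
10:31pm end Entertainment Block → 0
10:38pm start Headlines Block → 1
10:52pm end Headlines Block → 0
Peak is 3, at 7:22pm (Interview Spot, Local Report, Local Roundup).

3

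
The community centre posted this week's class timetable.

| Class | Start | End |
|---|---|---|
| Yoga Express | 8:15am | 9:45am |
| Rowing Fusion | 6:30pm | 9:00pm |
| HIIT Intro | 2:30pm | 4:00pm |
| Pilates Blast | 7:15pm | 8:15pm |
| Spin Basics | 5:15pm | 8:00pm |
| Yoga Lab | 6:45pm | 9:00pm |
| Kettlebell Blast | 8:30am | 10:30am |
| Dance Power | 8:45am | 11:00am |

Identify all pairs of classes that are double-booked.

Dance Power & Kettlebell Blast, Dance Power & Yoga Express, Kettlebell Blast & Yoga Express, Pilates Blast & Rowing Fusion, Pilates Blast & Spin Basics, Pilates Blast & Yoga Lab, Rowing Fusion & Spin Basics, Rowing Fusion & Yoga Lab, Spin Basics & Yoga Lab

Sorted by start: Yoga Express, Kettlebell Blast, Dance Power, HIIT Intro, Spin Basics, Rowing Fusion, Yoga Lab, Pilates Blast.
Kettlebell Blast starts before Yoga Express ends → Yoga Express and Kettlebell Blast overlap.
Dance Power starts before Yoga Express ends → Yoga Express and Dance Power overlap.
HIIT Intro starts after Yoga Express ends, so Yoga Express has no further overlaps.
Dance Power starts before Kettlebell Blast ends → Kettlebell Blast and Dance Power overlap.
HIIT Intro starts after Kettlebell Blast ends, so Kettlebell Blast has no further overlaps.
HIIT Intro starts after Dance Power ends, so Dance Power has no further overlaps.
Spin Basics starts after HIIT Intro ends, so HIIT Intro has no further overlaps.
Rowing Fusion starts before Spin Basics ends → Spin Basics and Rowing Fusion overlap.
Yoga Lab starts before Spin Basics ends → Spin Basics and Yoga Lab overlap.
Pilates Blast starts before Spin Basics ends → Spin Basics and Pilates Blast overlap.
Yoga Lab starts before Rowing Fusion ends → Rowing Fusion and Yoga Lab overlap.
Pilates Blast starts before Rowing Fusion ends → Rowing Fusion and Pilates Blast overlap.
Pilates Blast starts before Yoga Lab ends → Yoga Lab and Pilates Blast overlap.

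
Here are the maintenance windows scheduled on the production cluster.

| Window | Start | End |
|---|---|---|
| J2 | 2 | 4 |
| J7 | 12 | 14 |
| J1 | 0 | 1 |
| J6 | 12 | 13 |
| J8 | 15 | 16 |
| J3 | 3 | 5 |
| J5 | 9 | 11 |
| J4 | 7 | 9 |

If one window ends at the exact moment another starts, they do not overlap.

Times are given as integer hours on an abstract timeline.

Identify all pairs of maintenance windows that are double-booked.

Sorted by start: J1, J2, J3, J4, J5, J6, J7, J8.
J2 starts after J1 ends, so J1 has no further overlaps.
J3 starts before J2 ends → J2 and J3 overlap.
J4 starts after J2 ends, so J2 has no further overlaps.
J4 starts after J3 ends, so J3 has no further overlaps.
J5 starts exactly when J4 ends (back-to-back, no overlap), so J4 has no further overlaps.
J6 starts after J5 ends, so J5 has no further overlaps.
J7 starts before J6 ends → J6 and J7 overlap.
J8 starts after J6 ends.
J8 starts after J7 ends.

J2 & J3, J6 & J7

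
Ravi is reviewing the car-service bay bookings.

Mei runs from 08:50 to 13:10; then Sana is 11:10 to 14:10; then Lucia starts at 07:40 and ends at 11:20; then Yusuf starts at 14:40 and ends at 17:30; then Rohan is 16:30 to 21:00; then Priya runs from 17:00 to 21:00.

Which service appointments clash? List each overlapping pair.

Lucia & Mei, Lucia & Sana, Mei & Sana, Priya & Rohan, Priya & Yusuf, Rohan & Yusuf

Sorted by start: Lucia, Mei, Sana, Yusuf, Rohan, Priya.
Mei starts before Lucia ends → Lucia and Mei overlap.
Sana starts before Lucia ends → Lucia and Sana overlap.
Yusuf starts after Lucia ends; Lucia is clear from here.
Sana starts before Mei ends → Mei and Sana overlap.
Yusuf starts after Mei ends; Mei is clear from here.
Yusuf starts after Sana ends; Sana is clear from here.
Rohan starts before Yusuf ends → Yusuf and Rohan overlap.
Priya starts before Yusuf ends → Yusuf and Priya overlap.
Priya starts before Rohan ends → Rohan and Priya overlap.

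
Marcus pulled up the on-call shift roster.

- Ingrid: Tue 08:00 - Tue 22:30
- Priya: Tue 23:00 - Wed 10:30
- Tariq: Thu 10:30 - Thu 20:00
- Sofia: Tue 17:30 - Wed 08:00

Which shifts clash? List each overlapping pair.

Sorted by start: Ingrid, Sofia, Priya, Tariq.
Sofia starts before Ingrid ends → Ingrid and Sofia overlap.
Priya starts after Ingrid ends — done with Ingrid.
Priya starts before Sofia ends → Sofia and Priya overlap.
Tariq starts after Sofia ends.
Tariq starts after Priya ends.

Ingrid & Sofia, Priya & Sofia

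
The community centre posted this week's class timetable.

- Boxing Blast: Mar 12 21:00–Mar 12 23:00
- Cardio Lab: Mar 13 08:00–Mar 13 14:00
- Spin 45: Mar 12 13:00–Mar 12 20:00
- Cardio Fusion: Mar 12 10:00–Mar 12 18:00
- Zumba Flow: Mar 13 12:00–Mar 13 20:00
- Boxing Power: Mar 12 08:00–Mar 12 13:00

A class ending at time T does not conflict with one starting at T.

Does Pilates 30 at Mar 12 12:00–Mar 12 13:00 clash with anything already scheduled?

Yes — it overlaps Boxing Power, Cardio Fusion

Boxing Power: starts Mar 12 08:00 before Pilates 30 ends Mar 12 13:00, and ends Mar 12 13:00 after Pilates 30 starts Mar 12 12:00 → overlap.
Cardio Fusion: starts Mar 12 10:00 before Pilates 30 ends Mar 12 13:00, and ends Mar 12 18:00 after Pilates 30 starts Mar 12 12:00 → overlap.
Spin 45: starts Mar 12 13:00 at or after Pilates 30 ends Mar 12 13:00 → clear.
Boxing Blast: starts Mar 12 21:00 at or after Pilates 30 ends Mar 12 13:00 → clear.
Cardio Lab: starts Mar 13 08:00 at or after Pilates 30 ends Mar 12 13:00 → clear.
Zumba Flow: starts Mar 13 12:00 at or after Pilates 30 ends Mar 12 13:00 → clear.
Pilates 30 overlaps Boxing Power, Cardio Fusion.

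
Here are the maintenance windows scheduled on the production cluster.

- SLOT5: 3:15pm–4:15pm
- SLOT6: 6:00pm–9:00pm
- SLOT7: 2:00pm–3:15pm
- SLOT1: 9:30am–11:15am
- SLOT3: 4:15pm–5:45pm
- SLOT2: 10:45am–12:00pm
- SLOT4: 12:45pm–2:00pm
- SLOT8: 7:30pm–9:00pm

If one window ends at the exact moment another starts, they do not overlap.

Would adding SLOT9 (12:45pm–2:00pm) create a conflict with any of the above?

SLOT1: ends 11:15am at or before SLOT9 starts 12:45pm → clear.
SLOT2: ends 12:00pm at or before SLOT9 starts 12:45pm → clear.
SLOT4: starts 12:45pm before SLOT9 ends 2:00pm, and ends 2:00pm after SLOT9 starts 12:45pm → overlap.
SLOT7: starts 2:00pm at or after SLOT9 ends 2:00pm → clear.
SLOT5: starts 3:15pm at or after SLOT9 ends 2:00pm → clear.
SLOT3: starts 4:15pm at or after SLOT9 ends 2:00pm → clear.
SLOT6: starts 6:00pm at or after SLOT9 ends 2:00pm → clear.
SLOT8: starts 7:30pm at or after SLOT9 ends 2:00pm → clear.
SLOT9 overlaps SLOT4.

Yes — it overlaps SLOT4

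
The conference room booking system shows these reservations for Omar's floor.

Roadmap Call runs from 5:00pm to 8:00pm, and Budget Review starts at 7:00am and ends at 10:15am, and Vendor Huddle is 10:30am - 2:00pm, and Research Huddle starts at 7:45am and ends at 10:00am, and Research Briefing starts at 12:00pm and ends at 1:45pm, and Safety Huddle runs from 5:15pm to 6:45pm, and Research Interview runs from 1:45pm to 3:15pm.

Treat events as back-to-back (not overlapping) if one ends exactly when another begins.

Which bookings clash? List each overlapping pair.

Budget Review & Research Huddle, Research Briefing & Vendor Huddle, Research Interview & Vendor Huddle, Roadmap Call & Safety Huddle

Sorted by start: Budget Review, Research Huddle, Vendor Huddle, Research Briefing, Research Interview, Roadmap Call, Safety Huddle.
Research Huddle starts before Budget Review ends → Budget Review and Research Huddle overlap.
Vendor Huddle starts after Budget Review ends, so nothing later overlaps Budget Review either.
Vendor Huddle starts after Research Huddle ends, so nothing later overlaps Research Huddle either.
Research Briefing starts before Vendor Huddle ends → Vendor Huddle and Research Briefing overlap.
Research Interview starts before Vendor Huddle ends → Vendor Huddle and Research Interview overlap.
Roadmap Call starts after Vendor Huddle ends, so nothing later overlaps Vendor Huddle either.
Research Interview starts exactly when Research Briefing ends (back-to-back, no overlap), so nothing later overlaps Research Briefing either.
Roadmap Call starts after Research Interview ends, so nothing later overlaps Research Interview either.
Safety Huddle starts before Roadmap Call ends → Roadmap Call and Safety Huddle overlap.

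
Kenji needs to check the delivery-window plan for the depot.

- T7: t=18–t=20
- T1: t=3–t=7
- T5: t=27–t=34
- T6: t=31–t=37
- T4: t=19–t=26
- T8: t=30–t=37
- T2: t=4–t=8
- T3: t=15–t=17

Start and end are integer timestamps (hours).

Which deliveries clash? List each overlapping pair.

Sorted by start: T1, T2, T3, T7, T4, T5, T8, T6.
T2 starts before T1 ends → T1 and T2 overlap.
T3 starts after T1 ends, so T1 has no further overlaps.
T3 starts after T2 ends, so T2 has no further overlaps.
T7 starts after T3 ends, so T3 has no further overlaps.
T4 starts before T7 ends → T7 and T4 overlap.
T5 starts after T7 ends, so T7 has no further overlaps.
T5 starts after T4 ends, so T4 has no further overlaps.
T8 starts before T5 ends → T5 and T8 overlap.
T6 starts before T5 ends → T5 and T6 overlap.
T6 starts before T8 ends → T8 and T6 overlap.

T1 & T2, T4 & T7, T5 & T6, T5 & T8, T6 & T8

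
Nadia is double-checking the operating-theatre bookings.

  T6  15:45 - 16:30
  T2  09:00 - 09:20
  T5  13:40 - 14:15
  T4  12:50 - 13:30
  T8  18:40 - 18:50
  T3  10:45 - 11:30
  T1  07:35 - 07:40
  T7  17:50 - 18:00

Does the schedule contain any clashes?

Sorted by start: T1, T2, T3, T4, T5, T6, T7, T8.
T2 starts after T1 ends; T1 is clear from here.
T3 starts after T2 ends; T2 is clear from here.
T4 starts after T3 ends; T3 is clear from here.
T5 starts after T4 ends; T4 is clear from here.
T6 starts after T5 ends; T5 is clear from here.
T7 starts after T6 ends; T6 is clear from here.
T8 starts after T7 ends.
Every pair is clear; the schedule has no overlaps.

No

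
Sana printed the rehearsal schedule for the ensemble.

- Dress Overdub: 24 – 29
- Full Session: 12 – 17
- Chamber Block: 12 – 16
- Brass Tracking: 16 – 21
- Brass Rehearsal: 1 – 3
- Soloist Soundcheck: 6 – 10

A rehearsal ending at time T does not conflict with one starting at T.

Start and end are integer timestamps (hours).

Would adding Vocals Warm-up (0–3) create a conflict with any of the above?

Yes — it overlaps Brass Rehearsal

Brass Rehearsal: starts 1 before Vocals Warm-up ends 3, and ends 3 after Vocals Warm-up starts 0 → overlap.
Soloist Soundcheck: starts 6 at or after Vocals Warm-up ends 3 → clear.
Chamber Block: starts 12 at or after Vocals Warm-up ends 3 → clear.
Full Session: starts 12 at or after Vocals Warm-up ends 3 → clear.
Brass Tracking: starts 16 at or after Vocals Warm-up ends 3 → clear.
Dress Overdub: starts 24 at or after Vocals Warm-up ends 3 → clear.
Vocals Warm-up overlaps Brass Rehearsal.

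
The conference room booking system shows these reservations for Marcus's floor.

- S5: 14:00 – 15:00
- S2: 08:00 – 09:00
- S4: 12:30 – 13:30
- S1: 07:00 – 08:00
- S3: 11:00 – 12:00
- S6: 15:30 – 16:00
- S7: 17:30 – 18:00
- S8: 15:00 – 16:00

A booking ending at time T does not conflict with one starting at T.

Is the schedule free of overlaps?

Sorted by start: S1, S2, S3, S4, S5, S8, S6, S7.
S2 starts exactly when S1 ends (back-to-back, no overlap); S1 is clear from here.
S3 starts after S2 ends; S2 is clear from here.
S4 starts after S3 ends; S3 is clear from here.
S5 starts after S4 ends; S4 is clear from here.
S8 starts exactly when S5 ends (back-to-back, no overlap); S5 is clear from here.
S6 starts before S8 ends → S8 and S6 overlap.
That's a conflict, so the schedule is not conflict-free.

No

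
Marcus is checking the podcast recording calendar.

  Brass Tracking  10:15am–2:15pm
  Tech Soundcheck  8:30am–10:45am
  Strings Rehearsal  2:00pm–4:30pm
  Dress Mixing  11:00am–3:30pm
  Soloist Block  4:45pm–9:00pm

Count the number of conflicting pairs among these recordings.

Sorted by start: Tech Soundcheck, Brass Tracking, Dress Mixing, Strings Rehearsal, Soloist Block.
Brass Tracking starts before Tech Soundcheck ends → Tech Soundcheck and Brass Tracking overlap.
Dress Mixing starts after Tech Soundcheck ends; Tech Soundcheck is clear from here.
Dress Mixing starts before Brass Tracking ends → Brass Tracking and Dress Mixing overlap.
Strings Rehearsal starts before Brass Tracking ends → Brass Tracking and Strings Rehearsal overlap.
Soloist Block starts after Brass Tracking ends.
Strings Rehearsal starts before Dress Mixing ends → Dress Mixing and Strings Rehearsal overlap.
Soloist Block starts after Dress Mixing ends.
Soloist Block starts after Strings Rehearsal ends.
Overlapping pairs: Brass Tracking & Dress Mixing, Brass Tracking & Strings Rehearsal, Brass Tracking & Tech Soundcheck, Dress Mixing & Strings Rehearsal — 4 in total.

4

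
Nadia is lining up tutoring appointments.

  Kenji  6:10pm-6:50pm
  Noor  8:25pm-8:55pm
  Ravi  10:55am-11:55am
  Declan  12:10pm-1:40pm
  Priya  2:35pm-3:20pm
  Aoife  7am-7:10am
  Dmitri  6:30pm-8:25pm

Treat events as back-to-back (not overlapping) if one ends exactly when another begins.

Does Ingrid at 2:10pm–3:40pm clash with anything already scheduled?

Aoife: ends 7:10am at or before Ingrid starts 2:10pm → clear.
Ravi: ends 11:55am at or before Ingrid starts 2:10pm → clear.
Declan: ends 1:40pm at or before Ingrid starts 2:10pm → clear.
Priya: starts 2:35pm before Ingrid ends 3:40pm, and ends 3:20pm after Ingrid starts 2:10pm → overlap.
Kenji: starts 6:10pm at or after Ingrid ends 3:40pm → clear.
Dmitri: starts 6:30pm at or after Ingrid ends 3:40pm → clear.
Noor: starts 8:25pm at or after Ingrid ends 3:40pm → clear.
Ingrid overlaps Priya.

Yes — it overlaps Priya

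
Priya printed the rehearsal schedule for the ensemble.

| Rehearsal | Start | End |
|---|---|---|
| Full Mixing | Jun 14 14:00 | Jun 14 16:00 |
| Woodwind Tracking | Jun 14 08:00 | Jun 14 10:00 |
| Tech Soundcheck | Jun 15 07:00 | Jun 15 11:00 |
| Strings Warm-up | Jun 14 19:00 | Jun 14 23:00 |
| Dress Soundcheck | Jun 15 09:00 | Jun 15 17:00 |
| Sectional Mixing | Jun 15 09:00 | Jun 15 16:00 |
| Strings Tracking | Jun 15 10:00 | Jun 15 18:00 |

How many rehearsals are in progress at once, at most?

4

Sort all start/end points and keep a running count:
Jun 14 08:00 start Woodwind Tracking → 1
Jun 14 10:00 end Woodwind Tracking → 0
Jun 14 14:00 start Full Mixing → 1
Jun 14 16:00 end Full Mixing → 0
Jun 14 19:00 start Strings Warm-up → 1
Jun 14 23:00 end Strings Warm-up → 0
Jun 15 07:00 start Tech Soundcheck → 1
Jun 15 09:00 start Dress Soundcheck → 2
Jun 15 09:00 start Sectional Mixing → 3
Jun 15 10:00 start Strings Tracking → 4
Jun 15 11:00 end Tech Soundcheck → 3
Jun 15 16:00 end Sectional Mixing → 2
Jun 15 17:00 end Dress Soundcheck → 1
Jun 15 18:00 end Strings Tracking → 0
Peak is 4, at Jun 15 10:00 (Dress Soundcheck, Sectional Mixing, Strings Tracking, Tech Soundcheck).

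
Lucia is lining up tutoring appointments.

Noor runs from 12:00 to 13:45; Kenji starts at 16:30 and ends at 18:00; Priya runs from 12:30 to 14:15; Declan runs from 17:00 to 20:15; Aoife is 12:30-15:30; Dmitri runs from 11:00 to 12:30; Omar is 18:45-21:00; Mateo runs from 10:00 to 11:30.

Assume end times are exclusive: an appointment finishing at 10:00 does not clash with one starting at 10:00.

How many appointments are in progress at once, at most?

Sort all start/end points and keep a running count:
10:00 start Mateo → 1
11:00 start Dmitri → 2
11:30 end Mateo → 1
12:00 start Noor → 2
12:30 end Dmitri → 1
12:30 start Aoife → 2
12:30 start Priya → 3
13:45 end Noor → 2
14:15 end Priya → 1
15:30 end Aoife → 0
16:30 start Kenji → 1
17:00 start Declan → 2
18:00 end Kenji → 1
18:45 start Omar → 2
20:15 end Declan → 1
21:00 end Omar → 0
Peak is 3, at 12:30 (Aoife, Noor, Priya).

3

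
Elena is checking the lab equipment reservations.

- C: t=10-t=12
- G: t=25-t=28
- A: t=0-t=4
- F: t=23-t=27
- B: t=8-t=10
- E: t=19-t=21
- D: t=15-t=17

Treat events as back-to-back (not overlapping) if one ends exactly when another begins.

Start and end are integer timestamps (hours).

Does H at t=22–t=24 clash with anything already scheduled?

A: ends t=4 at or before H starts t=22 → clear.
B: ends t=10 at or before H starts t=22 → clear.
C: ends t=12 at or before H starts t=22 → clear.
D: ends t=17 at or before H starts t=22 → clear.
E: ends t=21 at or before H starts t=22 → clear.
F: starts t=23 before H ends t=24, and ends t=27 after H starts t=22 → overlap.
G: starts t=25 at or after H ends t=24 → clear.
H overlaps F.

Yes — it overlaps F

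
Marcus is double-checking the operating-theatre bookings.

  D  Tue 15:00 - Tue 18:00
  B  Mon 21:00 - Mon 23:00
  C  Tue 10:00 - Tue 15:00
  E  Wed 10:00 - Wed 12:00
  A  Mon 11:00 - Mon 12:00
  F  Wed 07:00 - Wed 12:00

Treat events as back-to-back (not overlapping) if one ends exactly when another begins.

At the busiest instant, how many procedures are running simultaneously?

2

Sort all start/end points and keep a running count:
Mon 11:00 start A → 1
Mon 12:00 end A → 0
Mon 21:00 start B → 1
Mon 23:00 end B → 0
Tue 10:00 start C → 1
Tue 15:00 end C → 0
Tue 15:00 start D → 1
Tue 18:00 end D → 0
Wed 07:00 start F → 1
Wed 10:00 start E → 2
Wed 12:00 end E → 1
Wed 12:00 end F → 0
Peak is 2, at Wed 10:00 (E, F).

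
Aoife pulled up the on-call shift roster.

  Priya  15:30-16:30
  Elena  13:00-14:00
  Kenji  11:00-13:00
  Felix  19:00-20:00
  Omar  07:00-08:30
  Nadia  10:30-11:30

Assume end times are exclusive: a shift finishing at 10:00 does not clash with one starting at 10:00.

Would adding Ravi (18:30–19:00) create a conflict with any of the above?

Omar: ends 08:30 at or before Ravi starts 18:30 → clear.
Nadia: ends 11:30 at or before Ravi starts 18:30 → clear.
Kenji: ends 13:00 at or before Ravi starts 18:30 → clear.
Elena: ends 14:00 at or before Ravi starts 18:30 → clear.
Priya: ends 16:30 at or before Ravi starts 18:30 → clear.
Felix: starts 19:00 at or after Ravi ends 19:00 → clear.

No — it doesn't clash with anything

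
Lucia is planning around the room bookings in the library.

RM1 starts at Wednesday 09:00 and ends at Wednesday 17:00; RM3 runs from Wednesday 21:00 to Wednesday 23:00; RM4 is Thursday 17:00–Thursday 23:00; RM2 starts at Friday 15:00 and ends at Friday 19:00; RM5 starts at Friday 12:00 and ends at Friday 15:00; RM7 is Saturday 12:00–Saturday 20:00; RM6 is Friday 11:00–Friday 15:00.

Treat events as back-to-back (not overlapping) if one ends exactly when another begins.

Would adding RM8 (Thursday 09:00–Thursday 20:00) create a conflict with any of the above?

RM1: ends Wednesday 17:00 at or before RM8 starts Thursday 09:00 → clear.
RM3: ends Wednesday 23:00 at or before RM8 starts Thursday 09:00 → clear.
RM4: starts Thursday 17:00 before RM8 ends Thursday 20:00, and ends Thursday 23:00 after RM8 starts Thursday 09:00 → overlap.
RM6: starts Friday 11:00 at or after RM8 ends Thursday 20:00 → clear.
RM5: starts Friday 12:00 at or after RM8 ends Thursday 20:00 → clear.
RM2: starts Friday 15:00 at or after RM8 ends Thursday 20:00 → clear.
RM7: starts Saturday 12:00 at or after RM8 ends Thursday 20:00 → clear.
RM8 overlaps RM4.

Yes — it overlaps RM4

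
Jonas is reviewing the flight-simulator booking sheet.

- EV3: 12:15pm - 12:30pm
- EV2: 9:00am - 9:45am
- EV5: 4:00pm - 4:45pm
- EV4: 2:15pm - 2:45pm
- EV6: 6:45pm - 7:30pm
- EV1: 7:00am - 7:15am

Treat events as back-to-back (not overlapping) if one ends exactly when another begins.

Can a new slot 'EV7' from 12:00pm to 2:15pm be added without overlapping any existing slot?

No — it overlaps EV3

EV1: ends 7:15am at or before EV7 starts 12:00pm → clear.
EV2: ends 9:45am at or before EV7 starts 12:00pm → clear.
EV3: starts 12:15pm before EV7 ends 2:15pm, and ends 12:30pm after EV7 starts 12:00pm → overlap.
EV4: starts 2:15pm at or after EV7 ends 2:15pm → clear.
EV5: starts 4:00pm at or after EV7 ends 2:15pm → clear.
EV6: starts 6:45pm at or after EV7 ends 2:15pm → clear.
EV7 overlaps EV3.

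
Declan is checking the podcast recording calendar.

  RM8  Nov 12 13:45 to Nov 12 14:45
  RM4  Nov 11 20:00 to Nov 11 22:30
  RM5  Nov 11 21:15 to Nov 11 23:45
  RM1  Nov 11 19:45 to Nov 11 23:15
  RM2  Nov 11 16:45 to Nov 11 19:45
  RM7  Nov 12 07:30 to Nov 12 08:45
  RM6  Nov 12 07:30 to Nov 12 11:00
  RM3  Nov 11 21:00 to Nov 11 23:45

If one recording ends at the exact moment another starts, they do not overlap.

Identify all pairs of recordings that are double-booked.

Two intervals overlap when each starts before the other ends.
Sorted by start: RM2, RM1, RM4, RM3, RM5, RM6, RM7, RM8.
RM1 starts exactly when RM2 ends (back-to-back, no overlap) — done with RM2.
RM4 starts before RM1 ends → RM1 and RM4 overlap.
RM3 starts before RM1 ends → RM1 and RM3 overlap.
RM5 starts before RM1 ends → RM1 and RM5 overlap.
RM6 starts after RM1 ends — done with RM1.
RM3 starts before RM4 ends → RM4 and RM3 overlap.
RM5 starts before RM4 ends → RM4 and RM5 overlap.
RM6 starts after RM4 ends — done with RM4.
RM5 starts before RM3 ends → RM3 and RM5 overlap.
RM6 starts after RM3 ends — done with RM3.
RM6 starts after RM5 ends — done with RM5.
RM7 starts before RM6 ends → RM6 and RM7 overlap.
RM8 starts after RM6 ends.
RM8 starts after RM7 ends.

RM1 & RM3, RM1 & RM4, RM1 & RM5, RM3 & RM4, RM3 & RM5, RM4 & RM5, RM6 & RM7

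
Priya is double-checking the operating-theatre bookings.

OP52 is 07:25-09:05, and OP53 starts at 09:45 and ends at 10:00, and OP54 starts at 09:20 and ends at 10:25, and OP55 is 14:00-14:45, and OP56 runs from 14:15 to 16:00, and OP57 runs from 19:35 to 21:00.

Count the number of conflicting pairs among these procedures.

Sorted by start: OP52, OP54, OP53, OP55, OP56, OP57.
OP54 starts after OP52 ends, so OP52 has no further overlaps.
OP53 starts before OP54 ends → OP54 and OP53 overlap.
OP55 starts after OP54 ends, so OP54 has no further overlaps.
OP55 starts after OP53 ends, so OP53 has no further overlaps.
OP56 starts before OP55 ends → OP55 and OP56 overlap.
OP57 starts after OP55 ends.
OP57 starts after OP56 ends.
Overlapping pairs: OP53 & OP54, OP55 & OP56 — 2 in total.

2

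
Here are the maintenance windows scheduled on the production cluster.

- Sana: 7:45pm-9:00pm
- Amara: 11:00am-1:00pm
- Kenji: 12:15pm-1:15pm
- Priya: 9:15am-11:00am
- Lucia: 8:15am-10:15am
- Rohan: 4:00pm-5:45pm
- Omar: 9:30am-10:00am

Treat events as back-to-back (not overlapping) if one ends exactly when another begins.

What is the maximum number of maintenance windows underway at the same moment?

3

Sweep the timeline, counting +1 at each start and −1 at each end (ends before starts at a tie):
8:15am start Lucia → 1
9:15am start Priya → 2
9:30am start Omar → 3
10:00am end Omar → 2
10:15am end Lucia → 1
11:00am end Priya → 0
11:00am start Amara → 1
12:15pm start Kenji → 2
1:00pm end Amara → 1
1:15pm end Kenji → 0
4:00pm start Rohan → 1
5:45pm end Rohan → 0
7:45pm start Sana → 1
9:00pm end Sana → 0
Peak is 3, at 9:30am (Lucia, Omar, Priya).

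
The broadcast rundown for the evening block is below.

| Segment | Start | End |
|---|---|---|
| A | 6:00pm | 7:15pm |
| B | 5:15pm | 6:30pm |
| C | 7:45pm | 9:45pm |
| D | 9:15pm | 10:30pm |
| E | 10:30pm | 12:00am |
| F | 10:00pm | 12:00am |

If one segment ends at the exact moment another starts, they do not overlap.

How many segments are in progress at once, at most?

2

Sort all start/end points and keep a running count:
5:15pm start B → 1
6:00pm start A → 2
6:30pm end B → 1
7:15pm end A → 0
7:45pm start C → 1
9:15pm start D → 2
9:45pm end C → 1
10:00pm start F → 2
10:30pm end D → 1
10:30pm start E → 2
12:00am end E → 1
12:00am end F → 0
Peak is 2, at 6:00pm (A, B).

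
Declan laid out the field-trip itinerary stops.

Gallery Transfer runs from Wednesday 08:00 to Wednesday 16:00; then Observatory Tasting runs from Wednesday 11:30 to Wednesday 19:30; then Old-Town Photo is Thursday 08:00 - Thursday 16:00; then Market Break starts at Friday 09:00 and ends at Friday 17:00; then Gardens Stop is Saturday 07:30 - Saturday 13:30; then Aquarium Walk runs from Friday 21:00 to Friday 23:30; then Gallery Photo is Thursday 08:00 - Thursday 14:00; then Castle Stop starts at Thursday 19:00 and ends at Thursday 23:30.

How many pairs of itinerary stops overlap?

2

Sorted by start: Gallery Transfer, Observatory Tasting, Gallery Photo, Old-Town Photo, Castle Stop, Market Break, Aquarium Walk, Gardens Stop.
Observatory Tasting starts before Gallery Transfer ends → Gallery Transfer and Observatory Tasting overlap.
Gallery Photo starts after Gallery Transfer ends; Gallery Transfer is clear from here.
Gallery Photo starts after Observatory Tasting ends; Observatory Tasting is clear from here.
Old-Town Photo starts before Gallery Photo ends → Gallery Photo and Old-Town Photo overlap.
Castle Stop starts after Gallery Photo ends; Gallery Photo is clear from here.
Castle Stop starts after Old-Town Photo ends; Old-Town Photo is clear from here.
Market Break starts after Castle Stop ends; Castle Stop is clear from here.
Aquarium Walk starts after Market Break ends; Market Break is clear from here.
Gardens Stop starts after Aquarium Walk ends.
Overlapping pairs: Gallery Photo & Old-Town Photo, Gallery Transfer & Observatory Tasting — 2 in total.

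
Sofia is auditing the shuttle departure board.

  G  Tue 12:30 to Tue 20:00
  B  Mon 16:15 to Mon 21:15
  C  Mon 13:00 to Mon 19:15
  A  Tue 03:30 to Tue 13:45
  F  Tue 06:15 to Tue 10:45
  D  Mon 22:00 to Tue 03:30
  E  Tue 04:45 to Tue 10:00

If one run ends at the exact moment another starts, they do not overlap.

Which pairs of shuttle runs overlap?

A & E, A & F, A & G, B & C, E & F

Sorted by start: C, B, D, A, E, F, G.
B starts before C ends → C and B overlap.
D starts after C ends; C is clear from here.
D starts after B ends; B is clear from here.
A starts exactly when D ends (back-to-back, no overlap); D is clear from here.
E starts before A ends → A and E overlap.
F starts before A ends → A and F overlap.
G starts before A ends → A and G overlap.
F starts before E ends → E and F overlap.
G starts after E ends.
G starts after F ends.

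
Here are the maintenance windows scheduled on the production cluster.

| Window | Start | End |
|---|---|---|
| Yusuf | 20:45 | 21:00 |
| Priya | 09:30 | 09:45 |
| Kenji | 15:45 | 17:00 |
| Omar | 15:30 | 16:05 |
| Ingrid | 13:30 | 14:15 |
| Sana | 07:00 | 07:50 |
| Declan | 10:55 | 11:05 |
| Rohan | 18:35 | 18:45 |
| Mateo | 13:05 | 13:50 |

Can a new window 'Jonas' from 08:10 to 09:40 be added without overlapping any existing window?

No — it overlaps Priya

Sana: ends 07:50 at or before Jonas starts 08:10 → clear.
Priya: starts 09:30 before Jonas ends 09:40, and ends 09:45 after Jonas starts 08:10 → overlap.
Declan: starts 10:55 at or after Jonas ends 09:40 → clear.
Mateo: starts 13:05 at or after Jonas ends 09:40 → clear.
Ingrid: starts 13:30 at or after Jonas ends 09:40 → clear.
Omar: starts 15:30 at or after Jonas ends 09:40 → clear.
Kenji: starts 15:45 at or after Jonas ends 09:40 → clear.
Rohan: starts 18:35 at or after Jonas ends 09:40 → clear.
Yusuf: starts 20:45 at or after Jonas ends 09:40 → clear.
Jonas overlaps Priya.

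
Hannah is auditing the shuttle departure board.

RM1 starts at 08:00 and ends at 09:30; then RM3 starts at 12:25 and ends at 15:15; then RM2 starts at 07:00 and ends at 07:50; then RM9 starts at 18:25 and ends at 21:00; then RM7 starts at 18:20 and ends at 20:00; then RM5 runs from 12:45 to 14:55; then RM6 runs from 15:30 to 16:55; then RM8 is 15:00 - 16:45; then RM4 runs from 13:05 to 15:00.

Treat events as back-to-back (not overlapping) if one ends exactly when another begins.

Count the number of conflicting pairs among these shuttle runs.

Sorted by start: RM2, RM1, RM3, RM5, RM4, RM8, RM6, RM7, RM9.
RM1 starts after RM2 ends; RM2 is clear from here.
RM3 starts after RM1 ends; RM1 is clear from here.
RM5 starts before RM3 ends → RM3 and RM5 overlap.
RM4 starts before RM3 ends → RM3 and RM4 overlap.
RM8 starts before RM3 ends → RM3 and RM8 overlap.
RM6 starts after RM3 ends; RM3 is clear from here.
RM4 starts before RM5 ends → RM5 and RM4 overlap.
RM8 starts after RM5 ends; RM5 is clear from here.
RM8 starts exactly when RM4 ends (back-to-back, no overlap); RM4 is clear from here.
RM6 starts before RM8 ends → RM8 and RM6 overlap.
RM7 starts after RM8 ends; RM8 is clear from here.
RM7 starts after RM6 ends; RM6 is clear from here.
RM9 starts before RM7 ends → RM7 and RM9 overlap.
Overlapping pairs: RM3 & RM4, RM3 & RM5, RM3 & RM8, RM4 & RM5, RM6 & RM8, RM7 & RM9 — 6 in total.

6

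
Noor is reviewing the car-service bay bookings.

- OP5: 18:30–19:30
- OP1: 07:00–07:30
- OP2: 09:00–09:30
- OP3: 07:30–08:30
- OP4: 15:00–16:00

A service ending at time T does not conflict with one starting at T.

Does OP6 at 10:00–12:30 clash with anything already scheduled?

OP1: ends 07:30 at or before OP6 starts 10:00 → clear.
OP3: ends 08:30 at or before OP6 starts 10:00 → clear.
OP2: ends 09:30 at or before OP6 starts 10:00 → clear.
OP4: starts 15:00 at or after OP6 ends 12:30 → clear.
OP5: starts 18:30 at or after OP6 ends 12:30 → clear.

No — it doesn't clash with anything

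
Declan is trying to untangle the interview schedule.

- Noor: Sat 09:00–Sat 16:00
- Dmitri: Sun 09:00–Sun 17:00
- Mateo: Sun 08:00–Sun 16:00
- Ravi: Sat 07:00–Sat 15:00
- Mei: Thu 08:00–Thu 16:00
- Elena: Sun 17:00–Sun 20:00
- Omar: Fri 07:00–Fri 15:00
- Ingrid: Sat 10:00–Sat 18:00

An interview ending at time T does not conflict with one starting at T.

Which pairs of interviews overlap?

Dmitri & Mateo, Ingrid & Noor, Ingrid & Ravi, Noor & Ravi

Sorted by start: Mei, Omar, Ravi, Noor, Ingrid, Mateo, Dmitri, Elena.
Omar starts after Mei ends, so Mei has no further overlaps.
Ravi starts after Omar ends, so Omar has no further overlaps.
Noor starts before Ravi ends → Ravi and Noor overlap.
Ingrid starts before Ravi ends → Ravi and Ingrid overlap.
Mateo starts after Ravi ends, so Ravi has no further overlaps.
Ingrid starts before Noor ends → Noor and Ingrid overlap.
Mateo starts after Noor ends, so Noor has no further overlaps.
Mateo starts after Ingrid ends, so Ingrid has no further overlaps.
Dmitri starts before Mateo ends → Mateo and Dmitri overlap.
Elena starts after Mateo ends.
Elena starts exactly when Dmitri ends (back-to-back, no overlap).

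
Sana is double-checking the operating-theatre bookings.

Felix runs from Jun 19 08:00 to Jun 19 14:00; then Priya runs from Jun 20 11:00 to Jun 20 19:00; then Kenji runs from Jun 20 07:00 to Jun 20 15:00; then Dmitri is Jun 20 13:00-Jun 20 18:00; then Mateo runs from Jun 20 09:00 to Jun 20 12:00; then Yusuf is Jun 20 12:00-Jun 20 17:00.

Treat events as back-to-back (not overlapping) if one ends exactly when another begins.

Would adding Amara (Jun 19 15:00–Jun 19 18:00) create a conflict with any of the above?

No — it doesn't clash with anything

Felix: ends Jun 19 14:00 at or before Amara starts Jun 19 15:00 → clear.
Kenji: starts Jun 20 07:00 at or after Amara ends Jun 19 18:00 → clear.
Mateo: starts Jun 20 09:00 at or after Amara ends Jun 19 18:00 → clear.
Priya: starts Jun 20 11:00 at or after Amara ends Jun 19 18:00 → clear.
Yusuf: starts Jun 20 12:00 at or after Amara ends Jun 19 18:00 → clear.
Dmitri: starts Jun 20 13:00 at or after Amara ends Jun 19 18:00 → clear.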